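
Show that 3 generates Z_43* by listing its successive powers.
3^1, 3^2, ..., 3^{42} mod 43: [3, 9, 27, 38, 28, 41, 37, 25, 32, 10, 30, 4, 12, 36, 22, 23, 26, 35, 19, 14, 42, 40, 34, 16, 5, 15, 2, 6, 18, 11, 33, 13, 39, 31, 7, 21, 20, 17, 8, 24, 29, 1]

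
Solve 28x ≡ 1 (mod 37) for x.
Since 37 is prime, by Fermat 28^(-1) ≡ 28^{35} ≡ 4 (mod 37). Verify: 28 × 4 = 112 ≡ 1 (mod 37)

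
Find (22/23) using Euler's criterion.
(22/23) = 22^{11} mod 23 = -1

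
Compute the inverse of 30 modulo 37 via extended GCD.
Extended GCD: 30(-16) + 37(13) = 1. So 30^(-1) ≡ -16 ≡ 21 (mod 37). Verify: 30 × 21 = 630 ≡ 1 (mod 37)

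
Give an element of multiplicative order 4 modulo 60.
7 has order 4 mod 60 since 7^{4} ≡ 1 mod 60 and no smaller power works.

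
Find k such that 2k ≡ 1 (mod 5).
Since 5 is prime, by Fermat 2^(-1) ≡ 2^{3} ≡ 3 (mod 5). Verify: 2 × 3 = 6 ≡ 1 (mod 5)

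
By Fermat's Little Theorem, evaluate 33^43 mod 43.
By Fermat: 33^{42} ≡ 1 (mod 43). So 33^{43} = 33^{42} · 33^{1} ≡ 33^{1} ≡ 33 (mod 43)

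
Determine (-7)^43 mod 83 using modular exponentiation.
By repeated squaring mod 83: (-7)^{1}≡76, (-7)^{2}≡49, (-7)^{4}≡77, (-7)^{8}≡36, (-7)^{16}≡51, (-7)^{32}≡28. Then (-7)^{43} = (-7)^{32+8+2+1} ≡ 28 × 36 × 49 × 76 ≡ 34 mod 83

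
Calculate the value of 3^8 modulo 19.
By repeated squaring (mod 19): 3^{1}≡3, 3^{2}≡9, 3^{4}≡5, 3^{8}≡6. So 3^{8} ≡ 6 (mod 19)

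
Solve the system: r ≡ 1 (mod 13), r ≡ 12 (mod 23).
M = 13 × 23 = 299. M₁ = 23, y₁ ≡ 4 (mod 13). M₂ = 13, y₂ ≡ 16 (mod 23). r = 1×23×4 + 12×13×16 ≡ 196 (mod 299)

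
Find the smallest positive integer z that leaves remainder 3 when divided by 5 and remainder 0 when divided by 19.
M = 5 × 19 = 95. M₁ = 19, y₁ ≡ 4 (mod 5). M₂ = 5, y₂ ≡ 4 (mod 19). z = 3×19×4 + 0×5×4 ≡ 38 (mod 95)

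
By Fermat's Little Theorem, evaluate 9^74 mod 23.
By Fermat: 9^{22} ≡ 1 (mod 23). 74 = 3×22 + 8. So 9^{74} ≡ 9^{8} ≡ 13 (mod 23)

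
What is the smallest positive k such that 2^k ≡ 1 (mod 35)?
Powers of 2 mod 35: 2^1≡2, 2^2≡4, 2^3≡8, 2^4≡16, 2^5≡32, 2^6≡29, 2^7≡23, 2^8≡11, 2^9≡22, 2^10≡9, 2^11≡18, 2^12≡1. So the order of 2 is 12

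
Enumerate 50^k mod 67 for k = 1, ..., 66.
50^1, 50^2, ..., 50^{66} mod 67: [50, 21, 45, 39, 7, 15, 13, 47, 5, 49, 38, 24, 61, 35, 8, 65, 34, 25, 44, 56, 53, 37, 41, 40, 57, 36, 58, 19, 12, 64, 51, 4, 66, 17, 46, 22, 28, 60, 52, 54, 20, 62, 18, 29, 43, 6, 32, 59, 2, 33, 42, 23, 11, 14, 30, 26, 27, 10, 31, 9, 48, 55, 3, 16, 63, 1]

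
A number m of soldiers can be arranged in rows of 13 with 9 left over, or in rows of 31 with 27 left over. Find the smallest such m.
M = 13 × 31 = 403. M₁ = 31, y₁ ≡ 8 (mod 13). M₂ = 13, y₂ ≡ 12 (mod 31). m = 9×31×8 + 27×13×12 ≡ 399 (mod 403)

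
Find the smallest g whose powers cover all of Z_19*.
g = 2. For each prime q|18: 2^{9}≡18, 2^{6}≡7, none ≡ 1, so ord_19(2) = 18 and 2 is a primitive root.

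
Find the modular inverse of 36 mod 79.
Since 79 is prime, by Fermat 36^(-1) ≡ 36^{77} ≡ 11 mod 79. Verify: 36 × 11 = 396 ≡ 1 mod 79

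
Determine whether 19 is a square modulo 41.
By Euler's criterion: 19^{20} ≡ 40 (mod 41). Since this equals -1 (≡ 40), 19 is not a QR.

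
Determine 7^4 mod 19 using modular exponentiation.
7^{4} = 2401 ≡ 7 (mod 19)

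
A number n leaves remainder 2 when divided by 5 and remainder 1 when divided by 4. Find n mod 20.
M = 5 × 4 = 20. M₁ = 4, y₁ ≡ 4 mod 5. M₂ = 5, y₂ ≡ 1 mod 4. n = 2×4×4 + 1×5×1 ≡ 17 mod 20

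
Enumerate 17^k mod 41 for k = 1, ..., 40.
17^1, 17^2, ..., 17^{40} mod 41: [17, 2, 34, 4, 27, 8, 13, 16, 26, 32, 11, 23, 22, 5, 3, 10, 6, 20, 12, 40, 24, 39, 7, 37, 14, 33, 28, 25, 15, 9, 30, 18, 19, 36, 38, 31, 35, 21, 29, 1]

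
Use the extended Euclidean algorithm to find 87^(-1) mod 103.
Extended GCD: 87(45) + 103(-38) = 1. So 87^(-1) ≡ 45 (mod 103). Verify: 87 × 45 = 3915 ≡ 1 (mod 103)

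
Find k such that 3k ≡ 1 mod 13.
Since 13 is prime, by Fermat 3^(-1) ≡ 3^{11} ≡ 9 mod 13. Verify: 3 × 9 = 27 ≡ 1 mod 13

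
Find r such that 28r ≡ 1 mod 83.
Since 83 is prime, by Fermat 28^(-1) ≡ 28^{81} ≡ 3 mod 83. Verify: 28 × 3 = 84 ≡ 1 mod 83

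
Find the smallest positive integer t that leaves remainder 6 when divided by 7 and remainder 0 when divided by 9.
M = 7 × 9 = 63. M₁ = 9, y₁ ≡ 4 mod 7. M₂ = 7, y₂ ≡ 4 mod 9. t = 6×9×4 + 0×7×4 ≡ 27 mod 63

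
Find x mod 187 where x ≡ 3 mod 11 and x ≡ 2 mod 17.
M = 11 × 17 = 187. M₁ = 17, y₁ ≡ 2 mod 11. M₂ = 11, y₂ ≡ 14 mod 17. x = 3×17×2 + 2×11×14 ≡ 36 mod 187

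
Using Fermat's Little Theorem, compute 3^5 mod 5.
By Fermat: 3^{4} ≡ 1 mod 5. So 3^{5} = 3^{4} · 3^{1} ≡ 3^{1} ≡ 3 mod 5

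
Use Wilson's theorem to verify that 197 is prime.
(196)! mod 197 = 196. Since this equals -1 mod 197, Wilson confirms 197 is prime.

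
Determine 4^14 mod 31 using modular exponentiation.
By repeated squaring (mod 31): 4^{1}≡4, 4^{2}≡16, 4^{4}≡8, 4^{8}≡2. Then 4^{14} = 4^{8+4+2} ≡ 2 × 8 × 16 ≡ 8 (mod 31)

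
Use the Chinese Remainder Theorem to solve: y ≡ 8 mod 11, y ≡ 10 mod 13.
M = 11 × 13 = 143. M₁ = 13, y₁ ≡ 6 mod 11. M₂ = 11, y₂ ≡ 6 mod 13. y = 8×13×6 + 10×11×6 ≡ 140 mod 143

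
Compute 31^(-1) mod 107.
Since 107 is prime, by Fermat 31^(-1) ≡ 31^{105} ≡ 38 mod 107. Verify: 31 × 38 = 1178 ≡ 1 mod 107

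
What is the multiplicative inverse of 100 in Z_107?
Since 107 is prime, by Fermat 100^(-1) ≡ 100^{105} ≡ 61 (mod 107). Verify: 100 × 61 = 6100 ≡ 1 (mod 107)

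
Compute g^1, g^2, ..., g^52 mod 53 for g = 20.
20^1, 20^2, ..., 20^{52} mod 53: [20, 29, 50, 46, 19, 9, 21, 49, 26, 43, 12, 28, 30, 17, 22, 16, 2, 40, 5, 47, 39, 38, 18, 42, 45, 52, 33, 24, 3, 7, 34, 44, 32, 4, 27, 10, 41, 25, 23, 36, 31, 37, 51, 13, 48, 6, 14, 15, 35, 11, 8, 1]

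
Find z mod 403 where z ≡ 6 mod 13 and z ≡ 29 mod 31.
M = 13 × 31 = 403. M₁ = 31, y₁ ≡ 8 mod 13. M₂ = 13, y₂ ≡ 12 mod 31. z = 6×31×8 + 29×13×12 ≡ 370 mod 403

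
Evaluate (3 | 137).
(3/137) = 3^{68} mod 137 = -1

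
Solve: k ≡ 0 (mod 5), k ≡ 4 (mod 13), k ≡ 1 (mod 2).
M = 5 × 13 × 2 = 130. M₁ = 26, y₁ ≡ 1 (mod 5). M₂ = 10, y₂ ≡ 4 (mod 13). M₃ = 65, y₃ ≡ 1 (mod 2). k = 0×26×1 + 4×10×4 + 1×65×1 ≡ 95 (mod 130)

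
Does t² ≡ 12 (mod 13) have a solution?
By Euler's criterion: 12^{6} ≡ 1 (mod 13). Since this equals 1, 12 is a QR.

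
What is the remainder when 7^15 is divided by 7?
By repeated squaring mod 7: 7^{1}≡0, 7^{2}≡0, 7^{4}≡0, 7^{8}≡0. Then 7^{15} = 7^{8+4+2+1} ≡ 0 × 0 × 0 × 0 ≡ 0 mod 7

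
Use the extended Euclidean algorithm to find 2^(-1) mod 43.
Extended GCD: 2(-21) + 43(1) = 1. So 2^(-1) ≡ -21 ≡ 22 mod 43. Verify: 2 × 22 = 44 ≡ 1 mod 43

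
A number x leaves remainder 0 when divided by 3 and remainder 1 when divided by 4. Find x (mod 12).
M = 3 × 4 = 12. M₁ = 4, y₁ ≡ 1 (mod 3). M₂ = 3, y₂ ≡ 3 (mod 4). x = 0×4×1 + 1×3×3 ≡ 9 (mod 12)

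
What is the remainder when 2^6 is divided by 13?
By repeated squaring mod 13: 2^{1}≡2, 2^{2}≡4, 2^{4}≡3. Then 2^{6} = 2^{4+2} ≡ 3 × 4 ≡ 12 mod 13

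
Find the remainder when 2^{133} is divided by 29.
By Fermat: 2^{28} ≡ 1 (mod 29). 133 = 4×28 + 21. So 2^{133} ≡ 2^{21} ≡ 17 (mod 29)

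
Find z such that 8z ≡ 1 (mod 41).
Since 41 is prime, by Fermat 8^(-1) ≡ 8^{39} ≡ 36 (mod 41). Verify: 8 × 36 = 288 ≡ 1 (mod 41)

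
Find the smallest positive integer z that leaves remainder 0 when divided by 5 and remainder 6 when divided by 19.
M = 5 × 19 = 95. M₁ = 19, y₁ ≡ 4 (mod 5). M₂ = 5, y₂ ≡ 4 (mod 19). z = 0×19×4 + 6×5×4 ≡ 25 (mod 95)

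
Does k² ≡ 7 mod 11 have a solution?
By Euler's criterion: 7^{5} ≡ 10 mod 11. Since this equals -1 (≡ 10), 7 is not a QR.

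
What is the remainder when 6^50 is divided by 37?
Using Fermat: 6^{36} ≡ 1 (mod 37). 50 ≡ 14 (mod 36). So 6^{50} ≡ 6^{14} ≡ 36 (mod 37)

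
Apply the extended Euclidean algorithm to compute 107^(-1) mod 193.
Extended GCD: 107(92) + 193(-51) = 1. So 107^(-1) ≡ 92 (mod 193). Verify: 107 × 92 = 9844 ≡ 1 (mod 193)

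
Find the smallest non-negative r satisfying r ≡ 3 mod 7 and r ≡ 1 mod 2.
M = 7 × 2 = 14. M₁ = 2, y₁ ≡ 4 mod 7. M₂ = 7, y₂ ≡ 1 mod 2. r = 3×2×4 + 1×7×1 ≡ 3 mod 14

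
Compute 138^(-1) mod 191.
Since 191 is prime, by Fermat 138^(-1) ≡ 138^{189} ≡ 18 mod 191. Verify: 138 × 18 = 2484 ≡ 1 mod 191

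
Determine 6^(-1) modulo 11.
Since 11 is prime, by Fermat 6^(-1) ≡ 6^{9} ≡ 2 mod 11. Verify: 6 × 2 = 12 ≡ 1 mod 11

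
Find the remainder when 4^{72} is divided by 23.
By Fermat: 4^{22} ≡ 1 (mod 23). 72 = 3×22 + 6. So 4^{72} ≡ 4^{6} ≡ 2 (mod 23)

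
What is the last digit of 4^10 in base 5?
Using Fermat: 4^{4} ≡ 1 (mod 5). 10 ≡ 2 (mod 4). So 4^{10} ≡ 4^{2} ≡ 1 (mod 5)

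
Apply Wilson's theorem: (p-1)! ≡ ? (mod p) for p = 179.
By Wilson's theorem, (178)! ≡ -1 ≡ 178 (mod 179)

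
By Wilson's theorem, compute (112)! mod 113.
By Wilson's theorem, (112)! ≡ -1 ≡ 112 mod 113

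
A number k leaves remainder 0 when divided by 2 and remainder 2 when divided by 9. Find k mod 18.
M = 2 × 9 = 18. M₁ = 9, y₁ ≡ 1 mod 2. M₂ = 2, y₂ ≡ 5 mod 9. k = 0×9×1 + 2×2×5 ≡ 2 mod 18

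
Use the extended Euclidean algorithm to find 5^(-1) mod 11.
Extended GCD: 5(-2) + 11(1) = 1. So 5^(-1) ≡ -2 ≡ 9 (mod 11). Verify: 5 × 9 = 45 ≡ 1 (mod 11)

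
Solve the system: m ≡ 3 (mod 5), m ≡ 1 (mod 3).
M = 5 × 3 = 15. M₁ = 3, y₁ ≡ 2 (mod 5). M₂ = 5, y₂ ≡ 2 (mod 3). m = 3×3×2 + 1×5×2 ≡ 13 (mod 15)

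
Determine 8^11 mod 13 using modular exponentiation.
By repeated squaring mod 13: 8^{1}≡8, 8^{2}≡12, 8^{4}≡1, 8^{8}≡1. Then 8^{11} = 8^{8+2+1} ≡ 1 × 12 × 8 ≡ 5 mod 13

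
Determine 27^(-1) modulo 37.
Since 37 is prime, by Fermat 27^(-1) ≡ 27^{35} ≡ 11 mod 37. Verify: 27 × 11 = 297 ≡ 1 mod 37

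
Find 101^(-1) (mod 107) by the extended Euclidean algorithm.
Extended GCD: 101(-18) + 107(17) = 1. So 101^(-1) ≡ -18 ≡ 89 (mod 107). Verify: 101 × 89 = 8989 ≡ 1 (mod 107)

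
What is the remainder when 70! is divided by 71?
By Wilson's theorem, (70)! ≡ -1 ≡ 70 mod 71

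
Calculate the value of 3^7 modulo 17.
By repeated squaring (mod 17): 3^{1}≡3, 3^{2}≡9, 3^{4}≡13. Then 3^{7} = 3^{4+2+1} ≡ 13 × 9 × 3 ≡ 11 (mod 17)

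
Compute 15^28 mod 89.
By repeated squaring (mod 89): 15^{1}≡15, 15^{2}≡47, 15^{4}≡73, 15^{8}≡78, 15^{16}≡32. Then 15^{28} = 15^{16+8+4} ≡ 32 × 78 × 73 ≡ 25 (mod 89)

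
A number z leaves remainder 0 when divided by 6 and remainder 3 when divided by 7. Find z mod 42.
M = 6 × 7 = 42. M₁ = 7, y₁ ≡ 1 mod 6. M₂ = 6, y₂ ≡ 6 mod 7. z = 0×7×1 + 3×6×6 ≡ 24 mod 42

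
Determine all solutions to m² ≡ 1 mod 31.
The square roots of 1 mod 31 are 1 and 30. Verify: 1² = 1 ≡ 1 mod 31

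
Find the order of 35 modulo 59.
Powers of 35 mod 59: 35^1≡35, 35^2≡45, 35^3≡41, 35^4≡19, 35^5≡16, 35^6≡29, 35^7≡12, 35^8≡7, 35^9≡9, 35^10≡20, 35^11≡51, 35^12≡15, 35^13≡53, 35^14≡26, 35^15≡25, 35^16≡49, 35^17≡4, 35^18≡22, 35^19≡3, 35^20≡46, 35^21≡17, 35^22≡5, 35^23≡57, 35^24≡48, 35^25≡28, 35^26≡36, 35^27≡21, 35^28≡27, 35^29≡1. Order = 29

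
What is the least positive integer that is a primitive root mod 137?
g = 3. For each prime q|136: 3^{68}≡136, 3^{8}≡122, none ≡ 1, so ord_137(3) = 136 and 3 is a primitive root.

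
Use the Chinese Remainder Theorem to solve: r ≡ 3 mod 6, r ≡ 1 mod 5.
M = 6 × 5 = 30. M₁ = 5, y₁ ≡ 5 mod 6. M₂ = 6, y₂ ≡ 1 mod 5. r = 3×5×5 + 1×6×1 ≡ 21 mod 30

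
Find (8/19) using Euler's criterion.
(8/19) = 8^{9} mod 19 = -1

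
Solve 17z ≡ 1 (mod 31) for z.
Since 31 is prime, by Fermat 17^(-1) ≡ 17^{29} ≡ 11 (mod 31). Verify: 17 × 11 = 187 ≡ 1 (mod 31)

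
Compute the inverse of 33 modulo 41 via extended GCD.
Extended GCD: 33(5) + 41(-4) = 1. So 33^(-1) ≡ 5 (mod 41). Verify: 33 × 5 = 165 ≡ 1 (mod 41)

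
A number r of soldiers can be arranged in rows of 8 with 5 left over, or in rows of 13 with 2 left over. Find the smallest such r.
M = 8 × 13 = 104. M₁ = 13, y₁ ≡ 5 mod 8. M₂ = 8, y₂ ≡ 5 mod 13. r = 5×13×5 + 2×8×5 ≡ 93 mod 104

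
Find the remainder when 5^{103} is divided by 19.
By Fermat: 5^{18} ≡ 1 (mod 19). 103 = 5×18 + 13. So 5^{103} ≡ 5^{13} ≡ 17 (mod 19)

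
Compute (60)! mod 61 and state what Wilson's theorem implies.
(60)! mod 61 = 60. Since this equals -1 mod 61, Wilson confirms 61 is prime.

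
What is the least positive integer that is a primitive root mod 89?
g = 3. For each prime q|88: 3^{44}≡88, 3^{8}≡64, none ≡ 1, so ord_89(3) = 88 and 3 is a primitive root.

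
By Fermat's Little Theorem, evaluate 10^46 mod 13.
By Fermat: 10^{12} ≡ 1 (mod 13). 46 = 3×12 + 10. So 10^{46} ≡ 10^{10} ≡ 3 (mod 13)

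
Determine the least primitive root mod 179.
g = 2. For each prime q|178: 2^{89}≡178, 2^{2}≡4, none ≡ 1, so ord_179(2) = 178 and 2 is a primitive root.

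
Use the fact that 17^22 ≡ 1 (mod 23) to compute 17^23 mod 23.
By Fermat: 17^{22} ≡ 1 (mod 23). So 17^{23} = 17^{22} · 17^{1} ≡ 17^{1} ≡ 17 (mod 23)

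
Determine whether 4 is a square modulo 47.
By Euler's criterion: 4^{23} ≡ 1 (mod 47). Since this equals 1, 4 is a QR.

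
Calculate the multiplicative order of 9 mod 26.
Powers of 9 mod 26: 9^1≡9, 9^2≡3, 9^3≡1. ord_26(9) = 3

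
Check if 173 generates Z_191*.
ord_191(173) divides 190. For each prime q|190: 173^{95}≡190, 173^{38}≡39, 173^{10}≡25, none ≡ 1. So 173 has order 190 and is a primitive root mod 191.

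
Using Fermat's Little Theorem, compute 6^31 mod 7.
By Fermat: 6^{6} ≡ 1 mod 7. 31 = 5×6 + 1. So 6^{31} ≡ 6^{1} ≡ 6 mod 7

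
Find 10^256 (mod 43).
Using Fermat: 10^{42} ≡ 1 (mod 43). 256 ≡ 4 (mod 42). So 10^{256} ≡ 10^{4} ≡ 24 (mod 43)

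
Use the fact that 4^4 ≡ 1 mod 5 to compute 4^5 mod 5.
By Fermat: 4^{4} ≡ 1 mod 5. So 4^{5} = 4^{4} · 4^{1} ≡ 4^{1} ≡ 4 mod 5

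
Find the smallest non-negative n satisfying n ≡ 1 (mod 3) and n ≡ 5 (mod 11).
M = 3 × 11 = 33. M₁ = 11, y₁ ≡ 2 (mod 3). M₂ = 3, y₂ ≡ 4 (mod 11). n = 1×11×2 + 5×3×4 ≡ 16 (mod 33)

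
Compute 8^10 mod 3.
Using Fermat: 8^{2} ≡ 1 (mod 3). 10 ≡ 0 (mod 2). So 8^{10} ≡ 8^{0} ≡ 1 (mod 3)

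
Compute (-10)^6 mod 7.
Using Fermat: (-10)^{6} ≡ 1 (mod 7). 6 ≡ 0 (mod 6). So (-10)^{6} ≡ (-10)^{0} ≡ 1 (mod 7)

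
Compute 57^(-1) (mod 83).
Since 83 is prime, by Fermat 57^(-1) ≡ 57^{81} ≡ 67 (mod 83). Verify: 57 × 67 = 3819 ≡ 1 (mod 83)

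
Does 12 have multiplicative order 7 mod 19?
Powers of 12 mod 19: 12^1≡12, 12^2≡11, 12^3≡18, 12^4≡7, 12^5≡8, 12^6≡1. Already 12^6≡1, so the order is 6 < 7. No, the actual order is 6.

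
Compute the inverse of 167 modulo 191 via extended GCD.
Extended GCD: 167(-8) + 191(7) = 1. So 167^(-1) ≡ -8 ≡ 183 (mod 191). Verify: 167 × 183 = 30561 ≡ 1 (mod 191)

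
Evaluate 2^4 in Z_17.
2^{4} = 16 ≡ 16 (mod 17)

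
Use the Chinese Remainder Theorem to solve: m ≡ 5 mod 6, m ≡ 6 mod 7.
M = 6 × 7 = 42. M₁ = 7, y₁ ≡ 1 mod 6. M₂ = 6, y₂ ≡ 6 mod 7. m = 5×7×1 + 6×6×6 ≡ 41 mod 42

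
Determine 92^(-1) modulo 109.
Since 109 is prime, by Fermat 92^(-1) ≡ 92^{107} ≡ 32 (mod 109). Verify: 92 × 32 = 2944 ≡ 1 (mod 109)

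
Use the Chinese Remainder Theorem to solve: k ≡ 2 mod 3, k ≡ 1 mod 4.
M = 3 × 4 = 12. M₁ = 4, y₁ ≡ 1 mod 3. M₂ = 3, y₂ ≡ 3 mod 4. k = 2×4×1 + 1×3×3 ≡ 5 mod 12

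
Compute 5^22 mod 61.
By repeated squaring mod 61: 5^{1}≡5, 5^{2}≡25, 5^{4}≡15, 5^{8}≡42, 5^{16}≡56. Then 5^{22} = 5^{16+4+2} ≡ 56 × 15 × 25 ≡ 16 mod 61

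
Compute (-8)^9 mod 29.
By repeated squaring mod 29: (-8)^{1}≡21, (-8)^{2}≡6, (-8)^{4}≡7, (-8)^{8}≡20. Then (-8)^{9} = (-8)^{8+1} ≡ 20 × 21 ≡ 14 mod 29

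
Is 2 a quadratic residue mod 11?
By Euler's criterion: 2^{5} ≡ 10 mod 11. Since this equals -1 (≡ 10), 2 is not a QR.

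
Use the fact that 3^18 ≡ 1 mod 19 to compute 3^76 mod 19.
By Fermat: 3^{18} ≡ 1 mod 19. 76 = 4×18 + 4. So 3^{76} ≡ 3^{4} ≡ 5 mod 19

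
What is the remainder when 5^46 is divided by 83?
By repeated squaring mod 83: 5^{1}≡5, 5^{2}≡25, 5^{4}≡44, 5^{8}≡27, 5^{16}≡65, 5^{32}≡75. Then 5^{46} = 5^{32+8+4+2} ≡ 75 × 27 × 44 × 25 ≡ 29 mod 83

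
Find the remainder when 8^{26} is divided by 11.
By Fermat: 8^{10} ≡ 1 (mod 11). 26 = 2×10 + 6. So 8^{26} ≡ 8^{6} ≡ 3 (mod 11)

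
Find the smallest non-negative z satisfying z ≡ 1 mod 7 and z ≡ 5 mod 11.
M = 7 × 11 = 77. M₁ = 11, y₁ ≡ 2 mod 7. M₂ = 7, y₂ ≡ 8 mod 11. z = 1×11×2 + 5×7×8 ≡ 71 mod 77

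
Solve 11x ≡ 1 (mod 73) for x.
Since 73 is prime, by Fermat 11^(-1) ≡ 11^{71} ≡ 20 (mod 73). Verify: 11 × 20 = 220 ≡ 1 (mod 73)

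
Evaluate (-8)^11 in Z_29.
By repeated squaring (mod 29): (-8)^{1}≡21, (-8)^{2}≡6, (-8)^{4}≡7, (-8)^{8}≡20. Then (-8)^{11} = (-8)^{8+2+1} ≡ 20 × 6 × 21 ≡ 26 (mod 29)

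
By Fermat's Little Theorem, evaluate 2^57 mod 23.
By Fermat: 2^{22} ≡ 1 (mod 23). 57 = 2×22 + 13. So 2^{57} ≡ 2^{13} ≡ 4 (mod 23)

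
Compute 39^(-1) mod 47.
Since 47 is prime, by Fermat 39^(-1) ≡ 39^{45} ≡ 41 mod 47. Verify: 39 × 41 = 1599 ≡ 1 mod 47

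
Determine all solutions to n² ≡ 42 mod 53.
The square roots of 42 mod 53 are 28 and 25. Verify: 28² = 784 ≡ 42 mod 53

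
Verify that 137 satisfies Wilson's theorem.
(136)! mod 137 = 136. Since this equals -1 (mod 137), Wilson confirms 137 is prime.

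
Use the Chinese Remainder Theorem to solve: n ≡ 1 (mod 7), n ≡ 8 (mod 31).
M = 7 × 31 = 217. M₁ = 31, y₁ ≡ 5 (mod 7). M₂ = 7, y₂ ≡ 9 (mod 31). n = 1×31×5 + 8×7×9 ≡ 8 (mod 217)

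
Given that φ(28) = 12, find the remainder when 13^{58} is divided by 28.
By Euler: 13^{12} ≡ 1 (mod 28) since gcd(13, 28) = 1. 58 = 4×12 + 10. So 13^{58} ≡ 13^{10} ≡ 1 (mod 28)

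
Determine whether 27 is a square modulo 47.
By Euler's criterion: 27^{23} ≡ 1 (mod 47). Since this equals 1, 27 is a QR.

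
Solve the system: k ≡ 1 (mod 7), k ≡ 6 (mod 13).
M = 7 × 13 = 91. M₁ = 13, y₁ ≡ 6 (mod 7). M₂ = 7, y₂ ≡ 2 (mod 13). k = 1×13×6 + 6×7×2 ≡ 71 (mod 91)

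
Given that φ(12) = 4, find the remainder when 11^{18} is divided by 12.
By Euler: 11^{4} ≡ 1 mod 12 since gcd(11, 12) = 1. 18 = 4×4 + 2. So 11^{18} ≡ 11^{2} ≡ 1 mod 12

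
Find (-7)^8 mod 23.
By repeated squaring mod 23: (-7)^{1}≡16, (-7)^{2}≡3, (-7)^{4}≡9, (-7)^{8}≡12. So (-7)^{8} ≡ 12 mod 23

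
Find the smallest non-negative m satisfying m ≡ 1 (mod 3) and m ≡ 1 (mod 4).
M = 3 × 4 = 12. M₁ = 4, y₁ ≡ 1 (mod 3). M₂ = 3, y₂ ≡ 3 (mod 4). m = 1×4×1 + 1×3×3 ≡ 1 (mod 12)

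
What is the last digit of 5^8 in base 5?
By repeated squaring mod 5: 5^{1}≡0, 5^{2}≡0, 5^{4}≡0, 5^{8}≡0. So 5^{8} ≡ 0 mod 5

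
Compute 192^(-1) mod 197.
Since 197 is prime, by Fermat 192^(-1) ≡ 192^{195} ≡ 118 mod 197. Verify: 192 × 118 = 22656 ≡ 1 mod 197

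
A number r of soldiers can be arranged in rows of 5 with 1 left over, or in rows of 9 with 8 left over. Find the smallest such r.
M = 5 × 9 = 45. M₁ = 9, y₁ ≡ 4 (mod 5). M₂ = 5, y₂ ≡ 2 (mod 9). r = 1×9×4 + 8×5×2 ≡ 26 (mod 45)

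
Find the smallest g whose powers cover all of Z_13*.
g = 2. Powers: [2, 4, 8, 3, 6, 12, 11, 9, 5, ...] generates all 12 non-zero residues.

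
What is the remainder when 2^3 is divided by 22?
2^{3} = 8 ≡ 8 mod 22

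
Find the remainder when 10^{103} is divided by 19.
By Fermat: 10^{18} ≡ 1 mod 19. 103 = 5×18 + 13. So 10^{103} ≡ 10^{13} ≡ 13 mod 19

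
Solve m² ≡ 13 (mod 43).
The square roots of 13 mod 43 are 23 and 20. Verify: 23² = 529 ≡ 13 (mod 43)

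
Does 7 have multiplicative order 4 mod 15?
Powers of 7 mod 15: 7^1≡7, 7^2≡4, 7^3≡13, 7^4≡1. First k with 7^k≡1 is k=4. Yes, ord_15(7) = 4.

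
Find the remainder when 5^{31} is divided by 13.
By Fermat: 5^{12} ≡ 1 mod 13. 31 = 2×12 + 7. So 5^{31} ≡ 5^{7} ≡ 8 mod 13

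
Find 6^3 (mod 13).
6^{3} = 216 ≡ 8 (mod 13)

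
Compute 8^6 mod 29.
By repeated squaring mod 29: 8^{1}≡8, 8^{2}≡6, 8^{4}≡7. Then 8^{6} = 8^{4+2} ≡ 7 × 6 ≡ 13 mod 29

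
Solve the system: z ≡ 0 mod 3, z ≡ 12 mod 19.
M = 3 × 19 = 57. M₁ = 19, y₁ ≡ 1 mod 3. M₂ = 3, y₂ ≡ 13 mod 19. z = 0×19×1 + 12×3×13 ≡ 12 mod 57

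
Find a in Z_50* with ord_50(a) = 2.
49 has order 2 mod 50 since 49^{2} ≡ 1 (mod 50) and no smaller power works.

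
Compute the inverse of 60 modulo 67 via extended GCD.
Extended GCD: 60(19) + 67(-17) = 1. So 60^(-1) ≡ 19 mod 67. Verify: 60 × 19 = 1140 ≡ 1 mod 67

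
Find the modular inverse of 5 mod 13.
Since 13 is prime, by Fermat 5^(-1) ≡ 5^{11} ≡ 8 mod 13. Verify: 5 × 8 = 40 ≡ 1 mod 13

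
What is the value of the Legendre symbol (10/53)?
(10/53) = 10^{26} mod 53 = 1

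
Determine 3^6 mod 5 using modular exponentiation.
Using Fermat: 3^{4} ≡ 1 (mod 5). 6 ≡ 2 (mod 4). So 3^{6} ≡ 3^{2} ≡ 4 (mod 5)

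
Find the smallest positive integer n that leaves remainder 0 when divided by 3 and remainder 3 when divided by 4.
M = 3 × 4 = 12. M₁ = 4, y₁ ≡ 1 mod 3. M₂ = 3, y₂ ≡ 3 mod 4. n = 0×4×1 + 3×3×3 ≡ 3 mod 12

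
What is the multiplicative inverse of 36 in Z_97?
Since 97 is prime, by Fermat 36^(-1) ≡ 36^{95} ≡ 62 mod 97. Verify: 36 × 62 = 2232 ≡ 1 mod 97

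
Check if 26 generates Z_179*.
ord_179(26) divides 178. For each prime q|178: 26^{89}≡178, 26^{2}≡139, none ≡ 1. So 26 has order 178 and is a primitive root mod 179.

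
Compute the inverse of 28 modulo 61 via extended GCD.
Extended GCD: 28(24) + 61(-11) = 1. So 28^(-1) ≡ 24 mod 61. Verify: 28 × 24 = 672 ≡ 1 mod 61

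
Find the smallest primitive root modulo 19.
g = 2. Powers: [2, 4, 8, 16, 13, 7, ...] generates all 18 non-zero residues.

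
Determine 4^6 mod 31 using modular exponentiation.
By repeated squaring mod 31: 4^{1}≡4, 4^{2}≡16, 4^{4}≡8. Then 4^{6} = 4^{4+2} ≡ 8 × 16 ≡ 4 mod 31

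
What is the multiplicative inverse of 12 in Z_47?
Since 47 is prime, by Fermat 12^(-1) ≡ 12^{45} ≡ 4 (mod 47). Verify: 12 × 4 = 48 ≡ 1 (mod 47)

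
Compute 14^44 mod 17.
Using Fermat: 14^{16} ≡ 1 (mod 17). 44 ≡ 12 (mod 16). So 14^{44} ≡ 14^{12} ≡ 4 (mod 17)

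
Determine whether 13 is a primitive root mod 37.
ord_37(13) divides 36. For each prime q|36: 13^{18}≡36, 13^{12}≡10, none ≡ 1. So 13 has order 36 and is a primitive root mod 37.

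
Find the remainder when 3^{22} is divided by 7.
By Fermat: 3^{6} ≡ 1 (mod 7). 22 = 3×6 + 4. So 3^{22} ≡ 3^{4} ≡ 4 (mod 7)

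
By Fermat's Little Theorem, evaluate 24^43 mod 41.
By Fermat: 24^{40} ≡ 1 mod 41. So 24^{43} = 24^{40} · 24^{3} ≡ 24^{3} ≡ 7 mod 41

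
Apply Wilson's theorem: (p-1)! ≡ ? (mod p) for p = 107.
By Wilson's theorem, (106)! ≡ -1 ≡ 106 (mod 107)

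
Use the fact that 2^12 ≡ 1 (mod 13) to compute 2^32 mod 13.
By Fermat: 2^{12} ≡ 1 (mod 13). 32 = 2×12 + 8. So 2^{32} ≡ 2^{8} ≡ 9 (mod 13)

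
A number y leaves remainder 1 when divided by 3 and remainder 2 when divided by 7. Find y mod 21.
M = 3 × 7 = 21. M₁ = 7, y₁ ≡ 1 mod 3. M₂ = 3, y₂ ≡ 5 mod 7. y = 1×7×1 + 2×3×5 ≡ 16 mod 21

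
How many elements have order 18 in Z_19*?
There are φ(19-1) = φ(18) = 6 primitive roots modulo 19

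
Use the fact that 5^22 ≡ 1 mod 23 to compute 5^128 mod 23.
By Fermat: 5^{22} ≡ 1 mod 23. 128 = 5×22 + 18. So 5^{128} ≡ 5^{18} ≡ 6 mod 23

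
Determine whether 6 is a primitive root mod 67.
6^{33} ≡ 1 (mod 67) and 33 < 66, so ord_67(6) = 33 ≠ 66 and 6 is not a primitive root.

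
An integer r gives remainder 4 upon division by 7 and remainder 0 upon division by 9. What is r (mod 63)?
M = 7 × 9 = 63. M₁ = 9, y₁ ≡ 4 (mod 7). M₂ = 7, y₂ ≡ 4 (mod 9). r = 4×9×4 + 0×7×4 ≡ 18 (mod 63)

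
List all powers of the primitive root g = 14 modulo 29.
14^1, 14^2, ..., 14^{28} mod 29: [14, 22, 18, 20, 19, 5, 12, 23, 3, 13, 8, 25, 2, 28, 15, 7, 11, 9, 10, 24, 17, 6, 26, 16, 21, 4, 27, 1]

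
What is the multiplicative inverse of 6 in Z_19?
Since 19 is prime, by Fermat 6^(-1) ≡ 6^{17} ≡ 16 mod 19. Verify: 6 × 16 = 96 ≡ 1 mod 19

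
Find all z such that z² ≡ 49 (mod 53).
The square roots of 49 mod 53 are 46 and 7. Verify: 46² = 2116 ≡ 49 (mod 53)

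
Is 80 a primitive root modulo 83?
ord_83(80) divides 82. For each prime q|82: 80^{41}≡82, 80^{2}≡9, none ≡ 1. So 80 has order 82 and is a primitive root mod 83.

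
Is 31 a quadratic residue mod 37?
By Euler's criterion: 31^{18} ≡ 36 (mod 37). Since this equals -1 (≡ 36), 31 is not a QR.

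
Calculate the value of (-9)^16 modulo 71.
By repeated squaring mod 71: (-9)^{1}≡62, (-9)^{2}≡10, (-9)^{4}≡29, (-9)^{8}≡60, (-9)^{16}≡50. So (-9)^{16} ≡ 50 mod 71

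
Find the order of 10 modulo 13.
Powers of 10 mod 13: 10^1≡10, 10^2≡9, 10^3≡12, 10^4≡3, 10^5≡4, 10^6≡1. Order = 6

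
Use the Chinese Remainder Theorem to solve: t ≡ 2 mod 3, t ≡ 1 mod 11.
M = 3 × 11 = 33. M₁ = 11, y₁ ≡ 2 mod 3. M₂ = 3, y₂ ≡ 4 mod 11. t = 2×11×2 + 1×3×4 ≡ 23 mod 33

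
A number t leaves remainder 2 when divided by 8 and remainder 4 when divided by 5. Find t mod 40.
M = 8 × 5 = 40. M₁ = 5, y₁ ≡ 5 mod 8. M₂ = 8, y₂ ≡ 2 mod 5. t = 2×5×5 + 4×8×2 ≡ 34 mod 40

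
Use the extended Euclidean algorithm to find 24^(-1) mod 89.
Extended GCD: 24(26) + 89(-7) = 1. So 24^(-1) ≡ 26 mod 89. Verify: 24 × 26 = 624 ≡ 1 mod 89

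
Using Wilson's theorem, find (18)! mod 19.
By Wilson's theorem, (18)! ≡ -1 ≡ 18 mod 19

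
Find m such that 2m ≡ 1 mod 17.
Since 17 is prime, by Fermat 2^(-1) ≡ 2^{15} ≡ 9 mod 17. Verify: 2 × 9 = 18 ≡ 1 mod 17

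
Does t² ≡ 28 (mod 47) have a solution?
By Euler's criterion: 28^{23} ≡ 1 (mod 47). Since this equals 1, 28 is a QR.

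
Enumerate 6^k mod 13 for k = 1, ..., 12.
6^1, 6^2, ..., 6^{12} mod 13: [6, 10, 8, 9, 2, 12, 7, 3, 5, 4, 11, 1]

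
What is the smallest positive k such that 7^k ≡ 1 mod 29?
Powers of 7 mod 29: 7^1≡7, 7^2≡20, 7^3≡24, 7^4≡23, 7^5≡16, 7^6≡25, 7^7≡1. So the order of 7 is 7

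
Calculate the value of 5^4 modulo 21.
5^{4} = 625 ≡ 16 mod 21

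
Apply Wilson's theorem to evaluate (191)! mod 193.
(192)! = (191)! × (192) ≡ -1 (mod 193). So (191)! ≡ -1 × (192)^(-1) ≡ (-1)×(-1) = 1 (mod 193)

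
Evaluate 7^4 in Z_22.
7^{4} = 2401 ≡ 3 (mod 22)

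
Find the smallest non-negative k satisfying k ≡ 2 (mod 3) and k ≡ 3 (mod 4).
M = 3 × 4 = 12. M₁ = 4, y₁ ≡ 1 (mod 3). M₂ = 3, y₂ ≡ 3 (mod 4). k = 2×4×1 + 3×3×3 ≡ 11 (mod 12)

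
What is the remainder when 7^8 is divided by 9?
By repeated squaring (mod 9): 7^{1}≡7, 7^{2}≡4, 7^{4}≡7, 7^{8}≡4. So 7^{8} ≡ 4 (mod 9)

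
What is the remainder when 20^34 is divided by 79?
By repeated squaring (mod 79): 20^{1}≡20, 20^{2}≡5, 20^{4}≡25, 20^{8}≡72, 20^{16}≡49, 20^{32}≡31. Then 20^{34} = 20^{32+2} ≡ 31 × 5 ≡ 76 (mod 79)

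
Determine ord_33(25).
Powers of 25 mod 33: 25^1≡25, 25^2≡31, 25^3≡16, 25^4≡4, 25^5≡1. Order = 5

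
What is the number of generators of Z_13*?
A prime p has φ(p-1) primitive roots; here φ(12) = 4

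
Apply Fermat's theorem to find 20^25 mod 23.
By Fermat: 20^{22} ≡ 1 mod 23. So 20^{25} = 20^{22} · 20^{3} ≡ 20^{3} ≡ 19 mod 23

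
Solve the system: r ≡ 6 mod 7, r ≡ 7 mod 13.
M = 7 × 13 = 91. M₁ = 13, y₁ ≡ 6 mod 7. M₂ = 7, y₂ ≡ 2 mod 13. r = 6×13×6 + 7×7×2 ≡ 20 mod 91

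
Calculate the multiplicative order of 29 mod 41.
Powers of 29 mod 41: 29^1≡29, 29^2≡21, 29^3≡35, 29^4≡31, 29^5≡38, 29^6≡36, 29^7≡19, 29^8≡18, 29^9≡30, 29^10≡9, 29^11≡15, 29^12≡25, 29^13≡28, 29^14≡33, 29^15≡14, 29^16≡37, 29^17≡7, 29^18≡39, 29^19≡24, 29^20≡40, 29^21≡12, 29^22≡20, 29^23≡6, 29^24≡10, 29^25≡3, 29^26≡5, 29^27≡22, 29^28≡23, 29^29≡11, 29^30≡32, 29^31≡26, 29^32≡16, 29^33≡13, 29^34≡8, 29^35≡27, 29^36≡4, 29^37≡34, 29^38≡2, 29^39≡17, 29^40≡1. ord_41(29) = 40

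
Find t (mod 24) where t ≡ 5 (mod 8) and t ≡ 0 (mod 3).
M = 8 × 3 = 24. M₁ = 3, y₁ ≡ 3 (mod 8). M₂ = 8, y₂ ≡ 2 (mod 3). t = 5×3×3 + 0×8×2 ≡ 21 (mod 24)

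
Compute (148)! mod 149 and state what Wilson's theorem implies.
(148)! mod 149 = 148. Since this equals -1 (mod 149), Wilson confirms 149 is prime.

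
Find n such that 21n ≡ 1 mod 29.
Since 29 is prime, by Fermat 21^(-1) ≡ 21^{27} ≡ 18 mod 29. Verify: 21 × 18 = 378 ≡ 1 mod 29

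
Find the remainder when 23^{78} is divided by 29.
By Fermat: 23^{28} ≡ 1 (mod 29). 78 = 2×28 + 22. So 23^{78} ≡ 23^{22} ≡ 23 (mod 29)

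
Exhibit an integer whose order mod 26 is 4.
5 has order 4 mod 26 since 5^{4} ≡ 1 mod 26 and no smaller power works.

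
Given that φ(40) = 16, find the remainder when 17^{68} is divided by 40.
By Euler: 17^{16} ≡ 1 (mod 40) since gcd(17, 40) = 1. 68 = 4×16 + 4. So 17^{68} ≡ 17^{4} ≡ 1 (mod 40)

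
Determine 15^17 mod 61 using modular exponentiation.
By repeated squaring (mod 61): 15^{1}≡15, 15^{2}≡42, 15^{4}≡56, 15^{8}≡25, 15^{16}≡15. Then 15^{17} = 15^{16+1} ≡ 15 × 15 ≡ 42 (mod 61)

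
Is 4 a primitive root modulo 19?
4^{9} ≡ 1 mod 19 and 9 < 18, so ord_19(4) = 9 ≠ 18 and 4 is not a primitive root.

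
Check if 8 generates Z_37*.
8^{12} ≡ 1 mod 37 and 12 < 36, so ord_37(8) = 12 ≠ 36 and 8 is not a primitive root.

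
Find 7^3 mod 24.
7^{3} = 343 ≡ 7 mod 24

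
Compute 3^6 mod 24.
By repeated squaring mod 24: 3^{1}≡3, 3^{2}≡9, 3^{4}≡9. Then 3^{6} = 3^{4+2} ≡ 9 × 9 ≡ 9 mod 24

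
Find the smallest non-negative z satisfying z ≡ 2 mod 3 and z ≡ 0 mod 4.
M = 3 × 4 = 12. M₁ = 4, y₁ ≡ 1 mod 3. M₂ = 3, y₂ ≡ 3 mod 4. z = 2×4×1 + 0×3×3 ≡ 8 mod 12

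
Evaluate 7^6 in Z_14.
By repeated squaring (mod 14): 7^{1}≡7, 7^{2}≡7, 7^{4}≡7. Then 7^{6} = 7^{4+2} ≡ 7 × 7 ≡ 7 (mod 14)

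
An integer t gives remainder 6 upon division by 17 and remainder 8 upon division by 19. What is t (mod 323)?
M = 17 × 19 = 323. M₁ = 19, y₁ ≡ 9 (mod 17). M₂ = 17, y₂ ≡ 9 (mod 19). t = 6×19×9 + 8×17×9 ≡ 312 (mod 323)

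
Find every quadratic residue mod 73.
Squares in Z_73*: {1, 2, 3, 4, 6, 8, 9, 12, 16, 18, 19, 23, 24, 25, 27, 32, 35, 36, 37, 38, 41, 46, 48, 49, 50, 54, 55, 57, 61, 64, 65, 67, 69, 70, 71, 72}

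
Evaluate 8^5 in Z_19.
By repeated squaring (mod 19): 8^{1}≡8, 8^{2}≡7, 8^{4}≡11. Then 8^{5} = 8^{4+1} ≡ 11 × 8 ≡ 12 (mod 19)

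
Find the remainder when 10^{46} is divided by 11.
By Fermat: 10^{10} ≡ 1 mod 11. 46 = 4×10 + 6. So 10^{46} ≡ 10^{6} ≡ 1 mod 11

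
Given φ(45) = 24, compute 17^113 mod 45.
By Euler: 17^{24} ≡ 1 (mod 45) since gcd(17, 45) = 1. 113 = 4×24 + 17. So 17^{113} ≡ 17^{17} ≡ 17 (mod 45)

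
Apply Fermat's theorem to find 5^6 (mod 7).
By Fermat's Little Theorem, 5^{6} ≡ 1 (mod 7) since 7 is prime and gcd(5, 7) = 1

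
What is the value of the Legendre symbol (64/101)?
(64/101) = 64^{50} mod 101 = 1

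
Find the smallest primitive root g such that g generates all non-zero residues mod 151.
g = 6. Powers: [6, 36, 65, 88, 75, 148, 133, 43, 107, 38, ...] generates all 150 non-zero residues.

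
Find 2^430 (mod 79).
Using Fermat: 2^{78} ≡ 1 (mod 79). 430 ≡ 40 (mod 78). So 2^{430} ≡ 2^{40} ≡ 2 (mod 79)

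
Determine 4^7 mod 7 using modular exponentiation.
Using Fermat: 4^{6} ≡ 1 mod 7. 7 ≡ 1 mod 6. So 4^{7} ≡ 4^{1} ≡ 4 mod 7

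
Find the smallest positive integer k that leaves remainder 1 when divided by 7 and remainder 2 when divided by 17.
M = 7 × 17 = 119. M₁ = 17, y₁ ≡ 5 mod 7. M₂ = 7, y₂ ≡ 5 mod 17. k = 1×17×5 + 2×7×5 ≡ 36 mod 119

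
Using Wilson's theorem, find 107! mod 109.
(108)! = (107)! × (108) ≡ -1 mod 109. So (107)! ≡ -1 × (108)^(-1) ≡ (-1)×(-1) = 1 mod 109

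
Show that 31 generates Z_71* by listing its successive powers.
31^1, 31^2, ..., 31^{70} mod 71: [31, 38, 42, 24, 34, 60, 14, 8, 35, 20, 52, 50, 59, 54, 41, 64, 67, 18, 61, 45, 46, 6, 44, 15, 39, 2, 62, 5, 13, 48, 68, 49, 28, 16, 70, 40, 33, 29, 47, 37, 11, 57, 63, 36, 51, 19, 21, 12, 17, 30, 7, 4, 53, 10, 26, 25, 65, 27, 56, 32, 69, 9, 66, 58, 23, 3, 22, 43, 55, 1]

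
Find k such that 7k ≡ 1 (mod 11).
Since 11 is prime, by Fermat 7^(-1) ≡ 7^{9} ≡ 8 (mod 11). Verify: 7 × 8 = 56 ≡ 1 (mod 11)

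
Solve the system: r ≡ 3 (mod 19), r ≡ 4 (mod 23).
M = 19 × 23 = 437. M₁ = 23, y₁ ≡ 5 (mod 19). M₂ = 19, y₂ ≡ 17 (mod 23). r = 3×23×5 + 4×19×17 ≡ 326 (mod 437)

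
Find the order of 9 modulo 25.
Powers of 9 mod 25: 9^1≡9, 9^2≡6, 9^3≡4, 9^4≡11, 9^5≡24, 9^6≡16, 9^7≡19, 9^8≡21, 9^9≡14, 9^10≡1. Order = 10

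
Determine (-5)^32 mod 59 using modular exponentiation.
By repeated squaring (mod 59): (-5)^{1}≡54, (-5)^{2}≡25, (-5)^{4}≡35, (-5)^{8}≡45, (-5)^{16}≡19, (-5)^{32}≡7. So (-5)^{32} ≡ 7 (mod 59)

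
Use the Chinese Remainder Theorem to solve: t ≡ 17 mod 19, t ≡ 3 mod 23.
M = 19 × 23 = 437. M₁ = 23, y₁ ≡ 5 mod 19. M₂ = 19, y₂ ≡ 17 mod 23. t = 17×23×5 + 3×19×17 ≡ 302 mod 437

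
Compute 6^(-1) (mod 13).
Since 13 is prime, by Fermat 6^(-1) ≡ 6^{11} ≡ 11 (mod 13). Verify: 6 × 11 = 66 ≡ 1 (mod 13)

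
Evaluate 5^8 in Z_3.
Using Fermat: 5^{2} ≡ 1 (mod 3). 8 ≡ 0 (mod 2). So 5^{8} ≡ 5^{0} ≡ 1 (mod 3)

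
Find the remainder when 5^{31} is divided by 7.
By Fermat: 5^{6} ≡ 1 (mod 7). 31 = 5×6 + 1. So 5^{31} ≡ 5^{1} ≡ 5 (mod 7)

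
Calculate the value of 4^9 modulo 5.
Using Fermat: 4^{4} ≡ 1 (mod 5). 9 ≡ 1 (mod 4). So 4^{9} ≡ 4^{1} ≡ 4 (mod 5)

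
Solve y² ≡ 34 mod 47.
The square roots of 34 mod 47 are 9 and 38. Verify: 9² = 81 ≡ 34 mod 47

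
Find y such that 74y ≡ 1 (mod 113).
Since 113 is prime, by Fermat 74^(-1) ≡ 74^{111} ≡ 84 (mod 113). Verify: 74 × 84 = 6216 ≡ 1 (mod 113)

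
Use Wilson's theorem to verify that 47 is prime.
(46)! mod 47 = 46. Since this equals -1 mod 47, Wilson confirms 47 is prime.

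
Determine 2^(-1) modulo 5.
Since 5 is prime, by Fermat 2^(-1) ≡ 2^{3} ≡ 3 (mod 5). Verify: 2 × 3 = 6 ≡ 1 (mod 5)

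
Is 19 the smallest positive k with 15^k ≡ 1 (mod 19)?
Powers of 15 mod 19: 15^1≡15, 15^2≡16, 15^3≡12, 15^4≡9, 15^5≡2, 15^6≡11, 15^7≡13, 15^8≡5, 15^9≡18, 15^10≡4, 15^11≡3, 15^12≡7, 15^13≡10, 15^14≡17, 15^15≡8, 15^16≡6, 15^17≡14, 15^18≡1. Already 15^18≡1, so the order is 18 < 19. No, the actual order is 18.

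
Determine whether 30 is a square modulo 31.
By Euler's criterion: 30^{15} ≡ 30 (mod 31). Since this equals -1 (≡ 30), 30 is not a QR.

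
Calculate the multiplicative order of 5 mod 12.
Powers of 5 mod 12: 5^1≡5, 5^2≡1. Order = 2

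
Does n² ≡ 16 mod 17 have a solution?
By Euler's criterion: 16^{8} ≡ 1 mod 17. Since this equals 1, 16 is a QR.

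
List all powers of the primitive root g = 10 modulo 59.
10^1, 10^2, ..., 10^{58} mod 59: [10, 41, 56, 29, 54, 9, 31, 15, 32, 25, 14, 22, 43, 17, 52, 48, 8, 21, 33, 35, 55, 19, 13, 12, 2, 20, 23, 53, 58, 49, 18, 3, 30, 5, 50, 28, 44, 27, 34, 45, 37, 16, 42, 7, 11, 51, 38, 26, 24, 4, 40, 46, 47, 57, 39, 36, 6, 1]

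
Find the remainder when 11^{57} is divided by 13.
By Fermat: 11^{12} ≡ 1 mod 13. 57 = 4×12 + 9. So 11^{57} ≡ 11^{9} ≡ 8 mod 13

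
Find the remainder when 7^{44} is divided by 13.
By Fermat: 7^{12} ≡ 1 (mod 13). 44 = 3×12 + 8. So 7^{44} ≡ 7^{8} ≡ 3 (mod 13)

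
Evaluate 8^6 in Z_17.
By repeated squaring mod 17: 8^{1}≡8, 8^{2}≡13, 8^{4}≡16. Then 8^{6} = 8^{4+2} ≡ 16 × 13 ≡ 4 mod 17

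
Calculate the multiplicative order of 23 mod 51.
Powers of 23 mod 51: 23^1≡23, 23^2≡19, 23^3≡29, 23^4≡4, 23^5≡41, 23^6≡25, 23^7≡14, 23^8≡16, 23^9≡11, 23^10≡49, 23^11≡5, 23^12≡13, 23^13≡44, 23^14≡43, 23^15≡20, 23^16≡1. ord_51(23) = 16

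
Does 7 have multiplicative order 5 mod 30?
Powers of 7 mod 30: 7^1≡7, 7^2≡19, 7^3≡13, 7^4≡1. Already 7^4≡1, so the order is 4 < 5. No, the actual order is 4.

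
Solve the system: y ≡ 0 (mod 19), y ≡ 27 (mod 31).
M = 19 × 31 = 589. M₁ = 31, y₁ ≡ 8 (mod 19). M₂ = 19, y₂ ≡ 18 (mod 31). y = 0×31×8 + 27×19×18 ≡ 399 (mod 589)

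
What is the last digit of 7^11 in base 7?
By repeated squaring (mod 7): 7^{1}≡0, 7^{2}≡0, 7^{4}≡0, 7^{8}≡0. Then 7^{11} = 7^{8+2+1} ≡ 0 × 0 × 0 ≡ 0 (mod 7)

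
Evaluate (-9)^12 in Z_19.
By repeated squaring (mod 19): (-9)^{1}≡10, (-9)^{2}≡5, (-9)^{4}≡6, (-9)^{8}≡17. Then (-9)^{12} = (-9)^{8+4} ≡ 17 × 6 ≡ 7 (mod 19)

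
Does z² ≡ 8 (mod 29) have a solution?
By Euler's criterion: 8^{14} ≡ 28 (mod 29). Since this equals -1 (≡ 28), 8 is not a QR.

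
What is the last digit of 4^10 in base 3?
Using Fermat: 4^{2} ≡ 1 (mod 3). 10 ≡ 0 (mod 2). So 4^{10} ≡ 4^{0} ≡ 1 (mod 3)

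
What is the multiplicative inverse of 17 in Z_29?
Since 29 is prime, by Fermat 17^(-1) ≡ 17^{27} ≡ 12 (mod 29). Verify: 17 × 12 = 204 ≡ 1 (mod 29)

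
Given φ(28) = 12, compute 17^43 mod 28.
By Euler: 17^{12} ≡ 1 (mod 28) since gcd(17, 28) = 1. 43 = 3×12 + 7. So 17^{43} ≡ 17^{7} ≡ 17 (mod 28)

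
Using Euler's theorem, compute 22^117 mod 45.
By Euler: 22^{24} ≡ 1 mod 45 since gcd(22, 45) = 1. 117 = 4×24 + 21. So 22^{117} ≡ 22^{21} ≡ 37 mod 45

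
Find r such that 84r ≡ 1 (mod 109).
Since 109 is prime, by Fermat 84^(-1) ≡ 84^{107} ≡ 61 (mod 109). Verify: 84 × 61 = 5124 ≡ 1 (mod 109)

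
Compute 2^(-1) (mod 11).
Since 11 is prime, by Fermat 2^(-1) ≡ 2^{9} ≡ 6 (mod 11). Verify: 2 × 6 = 12 ≡ 1 (mod 11)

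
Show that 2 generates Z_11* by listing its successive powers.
2^1, 2^2, ..., 2^{10} mod 11: [2, 4, 8, 5, 10, 9, 7, 3, 6, 1]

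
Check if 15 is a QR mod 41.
By Euler's criterion: 15^{20} ≡ 40 mod 41. Since this equals -1 (≡ 40), 15 is not a QR.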